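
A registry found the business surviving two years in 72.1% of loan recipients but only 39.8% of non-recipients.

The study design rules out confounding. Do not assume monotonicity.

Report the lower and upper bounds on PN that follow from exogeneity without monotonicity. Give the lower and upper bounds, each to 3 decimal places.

p₁ = 0.721, p₀ = 0.398.
Under exogeneity alone the bounds on PN are max{0,(p₁−p₀)/p₁} ≤ PN ≤ min{1,(1−p₀)/p₁}.
  lower = (p₁ − p₀)/p₁ = 0.323 / 0.721 ≈ 0.4480
  upper = min{1, (1 − p₀)/p₁} = 0.602 / 0.721 ≈ 0.8350

0.448 ≤ PN ≤ 0.835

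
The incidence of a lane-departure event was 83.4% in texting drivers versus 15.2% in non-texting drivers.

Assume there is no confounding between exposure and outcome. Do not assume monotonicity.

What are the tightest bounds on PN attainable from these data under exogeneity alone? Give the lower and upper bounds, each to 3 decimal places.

p₁ = 0.834, p₀ = 0.152.
Under exogeneity alone the bounds on PN are max{0,(p₁−p₀)/p₁} ≤ PN ≤ min{1,(1−p₀)/p₁}.
  lower = (p₁ − p₀)/p₁ = 0.682 / 0.834 ≈ 0.8177
  upper = min{1, (1 − p₀)/p₁} = 0.848 / 0.834 ≈ 1.0168 → capped at 1

0.818 ≤ PN ≤ 1.000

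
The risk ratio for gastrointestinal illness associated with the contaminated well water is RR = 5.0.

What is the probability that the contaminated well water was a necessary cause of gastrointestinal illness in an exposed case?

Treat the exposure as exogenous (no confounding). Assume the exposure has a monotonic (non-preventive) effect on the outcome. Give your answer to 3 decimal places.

PN ≈ 0.800

Under exogeneity and monotonicity, PN = (RR − 1) / RR = 1 − 1/RR.
PN = (5.0 − 1) / 5.0 = 4 / 5.0 ≈ 0.8000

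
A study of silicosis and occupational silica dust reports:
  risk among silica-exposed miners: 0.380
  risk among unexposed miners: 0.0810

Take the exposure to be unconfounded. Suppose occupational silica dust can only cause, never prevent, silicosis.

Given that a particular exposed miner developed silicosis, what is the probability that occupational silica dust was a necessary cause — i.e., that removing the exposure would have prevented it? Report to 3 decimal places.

Let p₁ = 0.38, p₀ = 0.081.
Under exogeneity and monotonicity, PN = (p₁ − p₀) / p₁.
PN = (0.38 − 0.081) / 0.38 = 0.299 / 0.38 ≈ 0.7868

PN ≈ 0.787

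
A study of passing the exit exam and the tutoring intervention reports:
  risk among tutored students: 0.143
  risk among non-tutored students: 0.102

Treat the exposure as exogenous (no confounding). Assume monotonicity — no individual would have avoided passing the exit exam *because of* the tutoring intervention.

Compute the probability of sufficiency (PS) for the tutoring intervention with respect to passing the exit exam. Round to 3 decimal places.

PS ≈ 0.046

Let p₁ = 0.143, p₀ = 0.102.
Under exogeneity and monotonicity, PS = (p₁ − p₀) / (1 − p₀).
PS = (0.143 − 0.102) / (1 − 0.102) = 0.041 / 0.898 ≈ 0.0457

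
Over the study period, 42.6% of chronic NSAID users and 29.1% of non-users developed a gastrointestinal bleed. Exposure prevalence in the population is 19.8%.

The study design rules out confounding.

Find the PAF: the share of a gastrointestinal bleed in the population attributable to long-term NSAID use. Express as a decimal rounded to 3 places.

p₁ = 0.426, p₀ = 0.291.
Overall risk P(Y=1) = π·p₁ + (1−π)·p₀ = 0.198×0.426 + 0.802×0.291 = 0.31773.
Under exogeneity, PAF = [P(Y=1) − p₀] / P(Y=1).
PAF = (0.31773 − 0.291) / 0.31773 ≈ 0.0841

PAF ≈ 0.084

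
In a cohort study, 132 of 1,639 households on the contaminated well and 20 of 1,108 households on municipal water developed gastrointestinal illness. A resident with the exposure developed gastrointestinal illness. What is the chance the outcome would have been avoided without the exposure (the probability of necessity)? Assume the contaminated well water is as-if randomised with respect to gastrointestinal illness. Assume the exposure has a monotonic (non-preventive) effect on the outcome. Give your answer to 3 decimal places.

p₁ = P(outcome | exposed) = 132/1639 = 0.080537
p₀ = P(outcome | unexposed) = 20/1108 = 0.018051
Under exogeneity and monotonicity, PN = (p₁ − p₀) / p₁.
PN = (0.080537 − 0.018051) / 0.080537 = 0.062486 / 0.080537 ≈ 0.7759

PN ≈ 0.776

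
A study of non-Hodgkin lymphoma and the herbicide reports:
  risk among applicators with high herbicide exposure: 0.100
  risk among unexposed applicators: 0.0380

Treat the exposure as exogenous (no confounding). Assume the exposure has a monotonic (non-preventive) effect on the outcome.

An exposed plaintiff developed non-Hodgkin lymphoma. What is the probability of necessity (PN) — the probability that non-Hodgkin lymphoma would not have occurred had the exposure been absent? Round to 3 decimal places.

Let p₁ = 0.1, p₀ = 0.038.
Under exogeneity and monotonicity, PN = (p₁ − p₀) / p₁.
PN = (0.1 − 0.038) / 0.1 = 0.062 / 0.1 ≈ 0.6200

PN ≈ 0.620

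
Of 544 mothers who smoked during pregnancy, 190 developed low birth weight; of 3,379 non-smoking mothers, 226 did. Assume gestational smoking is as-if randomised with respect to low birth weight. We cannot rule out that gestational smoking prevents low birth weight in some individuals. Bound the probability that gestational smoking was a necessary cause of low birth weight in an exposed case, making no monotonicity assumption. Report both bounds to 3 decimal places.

p₁ = P(outcome | exposed) = 190/544 = 0.34926
p₀ = P(outcome | unexposed) = 226/3379 = 0.066884
Under exogeneity alone the bounds on PN are max{0,(p₁−p₀)/p₁} ≤ PN ≤ min{1,(1−p₀)/p₁}.
  lower = (p₁ − p₀)/p₁ = 0.28238 / 0.34926 ≈ 0.8085
  upper = min{1, (1 − p₀)/p₁} = 0.93312 / 0.34926 ≈ 2.6717 → capped at 1

0.809 ≤ PN ≤ 1.000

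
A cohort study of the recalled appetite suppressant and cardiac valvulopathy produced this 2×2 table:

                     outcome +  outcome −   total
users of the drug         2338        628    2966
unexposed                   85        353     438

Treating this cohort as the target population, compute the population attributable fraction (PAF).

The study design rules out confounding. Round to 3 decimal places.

p₁ = P(outcome | exposed) = 2338/2966 = 0.78827
p₀ = P(outcome | unexposed) = 85/438 = 0.19406
Exposure prevalence π = 2966/3404 = 0.87133; overall risk P(Y=1) = 0.71181.
Under exogeneity, PAF = [P(Y=1) − p₀]/P(Y=1).
PAF = (0.71181 − 0.19406) / 0.71181 ≈ 0.7274

PAF ≈ 0.727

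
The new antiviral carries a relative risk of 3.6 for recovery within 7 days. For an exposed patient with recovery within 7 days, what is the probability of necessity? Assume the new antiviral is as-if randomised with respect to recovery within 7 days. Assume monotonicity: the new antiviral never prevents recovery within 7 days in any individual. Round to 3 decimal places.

PN ≈ 0.722

Under exogeneity and monotonicity, PN = (RR − 1) / RR = 1 − 1/RR.
PN = (3.6 − 1) / 3.6 = 2.6 / 3.6 ≈ 0.7222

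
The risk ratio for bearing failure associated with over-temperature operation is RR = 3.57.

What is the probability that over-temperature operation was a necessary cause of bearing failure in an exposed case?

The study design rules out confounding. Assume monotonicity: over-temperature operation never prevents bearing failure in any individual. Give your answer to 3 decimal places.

Under exogeneity and monotonicity, PN = (RR − 1) / RR = 1 − 1/RR.
PN = (3.57 − 1) / 3.57 = 2.57 / 3.57 ≈ 0.7199

PN ≈ 0.720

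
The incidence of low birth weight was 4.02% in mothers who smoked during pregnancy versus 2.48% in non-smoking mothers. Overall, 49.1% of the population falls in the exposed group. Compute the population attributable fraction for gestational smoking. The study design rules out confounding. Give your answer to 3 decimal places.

p₁ = 0.0402, p₀ = 0.0248.
Overall risk P(Y=1) = π·p₁ + (1−π)·p₀ = 0.491×0.0402 + 0.509×0.0248 = 0.032361.
Under exogeneity, PAF = [P(Y=1) − p₀] / P(Y=1).
PAF = (0.032361 − 0.0248) / 0.032361 ≈ 0.2337

PAF ≈ 0.234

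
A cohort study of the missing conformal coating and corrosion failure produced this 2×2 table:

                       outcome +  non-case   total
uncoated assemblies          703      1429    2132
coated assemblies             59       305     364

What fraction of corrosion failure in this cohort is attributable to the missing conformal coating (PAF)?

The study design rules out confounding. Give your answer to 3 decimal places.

p₁ = P(outcome | exposed) = 703/2132 = 0.32974
p₀ = P(outcome | unexposed) = 59/364 = 0.16209
Exposure prevalence π = 2132/2496 = 0.85417; overall risk P(Y=1) = 0.30529.
Under exogeneity, PAF = [P(Y=1) − p₀]/P(Y=1).
PAF = (0.30529 − 0.16209) / 0.30529 ≈ 0.4691

PAF ≈ 0.469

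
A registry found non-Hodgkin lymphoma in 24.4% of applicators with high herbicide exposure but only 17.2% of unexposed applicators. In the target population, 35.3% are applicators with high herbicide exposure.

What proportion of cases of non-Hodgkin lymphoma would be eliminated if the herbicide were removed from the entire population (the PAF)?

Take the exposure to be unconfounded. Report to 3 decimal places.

PAF ≈ 0.129

p₁ = 0.244, p₀ = 0.172.
Overall risk P(Y=1) = π·p₁ + (1−π)·p₀ = 0.353×0.244 + 0.647×0.172 = 0.19742.
Under exogeneity, PAF = [P(Y=1) − p₀] / P(Y=1).
PAF = (0.19742 − 0.172) / 0.19742 ≈ 0.1287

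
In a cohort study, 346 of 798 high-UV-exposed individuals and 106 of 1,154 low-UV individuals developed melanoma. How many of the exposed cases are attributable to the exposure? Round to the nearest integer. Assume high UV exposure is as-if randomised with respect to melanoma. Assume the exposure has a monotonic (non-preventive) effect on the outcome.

about 273 cases

p₁ = P(outcome | exposed) = 346/798 = 0.43358
p₀ = P(outcome | unexposed) = 106/1154 = 0.091854
PN = (p₁ − p₀)/p₁ = (0.43358 − 0.091854) / 0.43358 ≈ 0.78815.
Attributable cases ≈ PN × (exposed cases) = 0.78815 × 346 ≈ 272.70.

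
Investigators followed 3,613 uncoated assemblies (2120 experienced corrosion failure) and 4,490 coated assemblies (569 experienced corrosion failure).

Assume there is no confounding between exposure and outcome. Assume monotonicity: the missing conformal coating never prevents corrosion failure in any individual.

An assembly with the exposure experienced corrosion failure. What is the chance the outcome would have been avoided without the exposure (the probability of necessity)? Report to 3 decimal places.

PN ≈ 0.784

p₁ = P(outcome | exposed) = 2120/3613 = 0.58677
p₀ = P(outcome | unexposed) = 569/4490 = 0.12673
Under exogeneity and monotonicity, PN = (p₁ − p₀) / p₁.
PN = (0.58677 − 0.12673) / 0.58677 = 0.46004 / 0.58677 ≈ 0.7840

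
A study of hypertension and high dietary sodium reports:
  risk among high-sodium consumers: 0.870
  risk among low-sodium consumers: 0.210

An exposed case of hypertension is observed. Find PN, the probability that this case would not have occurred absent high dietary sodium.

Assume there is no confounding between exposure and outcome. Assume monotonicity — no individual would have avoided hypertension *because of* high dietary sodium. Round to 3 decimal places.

PN ≈ 0.759

Let p₁ = 0.87, p₀ = 0.21.
Under exogeneity and monotonicity, PN = (p₁ − p₀) / p₁.
PN = (0.87 − 0.21) / 0.87 = 0.66 / 0.87 ≈ 0.7586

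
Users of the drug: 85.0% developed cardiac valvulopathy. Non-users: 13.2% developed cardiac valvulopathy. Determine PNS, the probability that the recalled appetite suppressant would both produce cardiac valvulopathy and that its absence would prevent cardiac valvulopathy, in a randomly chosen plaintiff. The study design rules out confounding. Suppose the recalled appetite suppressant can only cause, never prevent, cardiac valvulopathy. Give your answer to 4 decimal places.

PNS ≈ 0.7180

p₁ = 0.85, p₀ = 0.132.
Under exogeneity and monotonicity, PNS = p₁ − p₀.
PNS = 0.85 − 0.132 = 0.718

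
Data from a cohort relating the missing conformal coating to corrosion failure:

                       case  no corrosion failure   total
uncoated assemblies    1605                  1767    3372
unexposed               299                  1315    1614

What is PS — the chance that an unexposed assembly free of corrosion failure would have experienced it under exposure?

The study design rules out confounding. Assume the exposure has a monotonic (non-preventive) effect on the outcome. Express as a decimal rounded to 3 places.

PS ≈ 0.357

p₁ = P(outcome | exposed) = 1605/3372 = 0.47598
p₀ = P(outcome | unexposed) = 299/1614 = 0.18525
Under exogeneity and monotonicity, PS = (p₁ − p₀) / (1 − p₀).
PS = (0.47598 − 0.18525) / (1 − 0.18525) = 0.29072 / 0.81475 ≈ 0.3568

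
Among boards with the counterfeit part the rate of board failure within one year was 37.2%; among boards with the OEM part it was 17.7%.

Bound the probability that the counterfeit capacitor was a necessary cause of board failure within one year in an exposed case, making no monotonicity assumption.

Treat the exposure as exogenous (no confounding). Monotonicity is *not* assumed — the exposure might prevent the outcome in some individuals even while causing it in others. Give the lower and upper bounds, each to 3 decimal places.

p₁ = 0.372, p₀ = 0.177.
Under exogeneity alone the bounds on PN are max{0,(p₁−p₀)/p₁} ≤ PN ≤ min{1,(1−p₀)/p₁}.
  lower = (p₁ − p₀)/p₁ = 0.195 / 0.372 ≈ 0.5242
  upper = min{1, (1 − p₀)/p₁} = 0.823 / 0.372 ≈ 2.2124 → capped at 1

0.524 ≤ PN ≤ 1.000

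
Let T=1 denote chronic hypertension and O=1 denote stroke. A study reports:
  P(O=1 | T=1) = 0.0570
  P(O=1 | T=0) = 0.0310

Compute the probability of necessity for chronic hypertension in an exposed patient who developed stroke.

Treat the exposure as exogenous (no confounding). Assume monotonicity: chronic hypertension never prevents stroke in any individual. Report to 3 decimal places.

PN ≈ 0.456

Let p₁ = 0.057, p₀ = 0.031.
Under exogeneity and monotonicity, PN = (p₁ − p₀) / p₁.
PN = (0.057 − 0.031) / 0.057 = 0.026 / 0.057 ≈ 0.4561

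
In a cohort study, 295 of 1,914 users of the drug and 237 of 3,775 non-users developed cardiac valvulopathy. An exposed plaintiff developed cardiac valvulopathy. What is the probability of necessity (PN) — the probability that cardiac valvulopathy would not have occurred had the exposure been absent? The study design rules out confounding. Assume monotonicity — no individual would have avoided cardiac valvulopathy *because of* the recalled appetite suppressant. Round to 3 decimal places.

p₁ = P(outcome | exposed) = 295/1914 = 0.15413
p₀ = P(outcome | unexposed) = 237/3775 = 0.062781
Under exogeneity and monotonicity, PN = (p₁ − p₀) / p₁.
PN = (0.15413 − 0.062781) / 0.15413 = 0.091346 / 0.15413 ≈ 0.5927

PN ≈ 0.593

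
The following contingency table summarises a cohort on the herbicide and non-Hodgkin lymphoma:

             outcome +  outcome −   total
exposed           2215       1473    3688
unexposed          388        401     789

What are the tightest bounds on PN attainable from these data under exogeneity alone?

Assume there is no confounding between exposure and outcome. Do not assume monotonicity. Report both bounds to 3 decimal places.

0.181 ≤ PN ≤ 0.846

p₁ = P(outcome | exposed) = 2215/3688 = 0.6006
p₀ = P(outcome | unexposed) = 388/789 = 0.49176
Under exogeneity alone the bounds on PN are max{0,(p₁−p₀)/p₁} ≤ PN ≤ min{1,(1−p₀)/p₁}.
  lower = (p₁ − p₀)/p₁ = 0.10883 / 0.6006 ≈ 0.1812
  upper = min{1, (1 − p₀)/p₁} = 0.50824 / 0.6006 ≈ 0.8462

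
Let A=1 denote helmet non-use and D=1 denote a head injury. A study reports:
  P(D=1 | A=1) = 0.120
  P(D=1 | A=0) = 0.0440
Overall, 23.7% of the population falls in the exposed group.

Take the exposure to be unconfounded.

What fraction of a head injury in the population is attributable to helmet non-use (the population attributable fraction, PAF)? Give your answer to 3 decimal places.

PAF ≈ 0.290

Let p₁ = 0.12, p₀ = 0.044.
Overall risk P(Y=1) = π·p₁ + (1−π)·p₀ = 0.237×0.12 + 0.763×0.044 = 0.062012.
Under exogeneity, PAF = [P(Y=1) − p₀] / P(Y=1).
PAF = (0.062012 − 0.044) / 0.062012 ≈ 0.2905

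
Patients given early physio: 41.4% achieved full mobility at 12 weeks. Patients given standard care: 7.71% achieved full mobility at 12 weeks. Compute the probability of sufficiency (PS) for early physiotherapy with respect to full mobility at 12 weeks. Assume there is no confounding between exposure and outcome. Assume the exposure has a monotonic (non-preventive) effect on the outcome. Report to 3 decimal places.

p₁ = 0.414, p₀ = 0.0771.
Under exogeneity and monotonicity, PS = (p₁ − p₀) / (1 − p₀).
PS = (0.414 − 0.0771) / (1 − 0.0771) = 0.3369 / 0.9229 ≈ 0.3650

PS ≈ 0.365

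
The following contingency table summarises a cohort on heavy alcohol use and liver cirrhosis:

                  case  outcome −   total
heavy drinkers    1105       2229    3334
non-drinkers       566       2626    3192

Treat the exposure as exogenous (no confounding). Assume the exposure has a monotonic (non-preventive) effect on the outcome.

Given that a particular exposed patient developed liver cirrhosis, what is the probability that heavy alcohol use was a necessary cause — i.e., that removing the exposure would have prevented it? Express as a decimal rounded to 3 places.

p₁ = P(outcome | exposed) = 1105/3334 = 0.33143
p₀ = P(outcome | unexposed) = 566/3192 = 0.17732
Under exogeneity and monotonicity, PN = (p₁ − p₀) / p₁.
PN = (0.33143 − 0.17732) / 0.33143 = 0.15412 / 0.33143 ≈ 0.4650

PN ≈ 0.465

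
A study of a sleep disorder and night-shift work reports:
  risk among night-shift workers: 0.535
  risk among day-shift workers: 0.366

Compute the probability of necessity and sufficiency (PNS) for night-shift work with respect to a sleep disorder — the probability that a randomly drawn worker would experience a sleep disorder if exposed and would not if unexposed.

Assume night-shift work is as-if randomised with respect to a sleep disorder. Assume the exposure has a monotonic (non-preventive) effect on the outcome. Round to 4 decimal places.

PNS ≈ 0.1690

Let p₁ = 0.535, p₀ = 0.366.
Under exogeneity and monotonicity, PNS = p₁ − p₀.
PNS = 0.535 − 0.366 = 0.169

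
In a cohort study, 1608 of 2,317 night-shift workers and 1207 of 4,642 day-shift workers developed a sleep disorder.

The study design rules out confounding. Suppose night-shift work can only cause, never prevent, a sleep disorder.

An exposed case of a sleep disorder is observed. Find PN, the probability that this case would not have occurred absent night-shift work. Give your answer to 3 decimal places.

PN ≈ 0.625

p₁ = P(outcome | exposed) = 1608/2317 = 0.694
p₀ = P(outcome | unexposed) = 1207/4642 = 0.26002
Under exogeneity and monotonicity, PN = (p₁ − p₀) / p₁.
PN = (0.694 − 0.26002) / 0.694 = 0.43398 / 0.694 ≈ 0.6253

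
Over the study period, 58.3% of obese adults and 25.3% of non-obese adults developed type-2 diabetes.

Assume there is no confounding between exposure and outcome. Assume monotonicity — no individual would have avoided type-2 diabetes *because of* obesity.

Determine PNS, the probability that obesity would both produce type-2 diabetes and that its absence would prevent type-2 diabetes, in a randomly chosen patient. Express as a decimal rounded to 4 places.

p₁ = 0.583, p₀ = 0.253.
Under exogeneity and monotonicity, PNS = p₁ − p₀.
PNS = 0.583 − 0.253 = 0.33

PNS ≈ 0.3300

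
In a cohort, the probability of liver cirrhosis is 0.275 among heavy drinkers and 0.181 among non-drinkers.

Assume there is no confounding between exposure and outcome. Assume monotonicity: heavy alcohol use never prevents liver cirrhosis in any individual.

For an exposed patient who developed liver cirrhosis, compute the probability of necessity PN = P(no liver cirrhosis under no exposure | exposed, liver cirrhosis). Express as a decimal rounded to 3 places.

Let p₁ = 0.275, p₀ = 0.181.
Under exogeneity and monotonicity, PN = (p₁ − p₀) / p₁.
PN = (0.275 − 0.181) / 0.275 = 0.094 / 0.275 ≈ 0.3418

PN ≈ 0.342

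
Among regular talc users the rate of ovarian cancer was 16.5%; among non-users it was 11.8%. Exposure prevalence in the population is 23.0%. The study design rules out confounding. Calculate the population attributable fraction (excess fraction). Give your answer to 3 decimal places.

PAF ≈ 0.084

p₁ = 0.165, p₀ = 0.118.
Overall risk P(Y=1) = π·p₁ + (1−π)·p₀ = 0.23×0.165 + 0.77×0.118 = 0.12881.
Under exogeneity, PAF = [P(Y=1) − p₀] / P(Y=1).
PAF = (0.12881 − 0.118) / 0.12881 ≈ 0.0839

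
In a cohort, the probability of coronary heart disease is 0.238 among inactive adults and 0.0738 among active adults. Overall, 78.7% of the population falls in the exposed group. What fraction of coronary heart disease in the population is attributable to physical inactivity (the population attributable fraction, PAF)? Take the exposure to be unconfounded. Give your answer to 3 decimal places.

PAF ≈ 0.636

Let p₁ = 0.238, p₀ = 0.0738.
Overall risk P(Y=1) = π·p₁ + (1−π)·p₀ = 0.787×0.238 + 0.213×0.0738 = 0.20303.
Under exogeneity, PAF = [P(Y=1) − p₀] / P(Y=1).
PAF = (0.20303 − 0.0738) / 0.20303 ≈ 0.6365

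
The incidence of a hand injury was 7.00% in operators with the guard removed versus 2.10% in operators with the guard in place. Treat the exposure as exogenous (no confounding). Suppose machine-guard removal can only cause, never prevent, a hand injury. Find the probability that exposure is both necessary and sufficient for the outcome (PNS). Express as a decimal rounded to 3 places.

PNS ≈ 0.049

p₁ = 0.07, p₀ = 0.021.
Under exogeneity and monotonicity, PNS = p₁ − p₀.
PNS = 0.07 − 0.021 = 0.049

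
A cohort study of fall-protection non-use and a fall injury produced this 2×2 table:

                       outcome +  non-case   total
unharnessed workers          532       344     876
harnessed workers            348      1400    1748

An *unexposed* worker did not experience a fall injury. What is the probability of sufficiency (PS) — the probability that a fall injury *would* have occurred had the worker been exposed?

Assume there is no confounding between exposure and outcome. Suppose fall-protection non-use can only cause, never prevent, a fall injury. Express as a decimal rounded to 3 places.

p₁ = P(outcome | exposed) = 532/876 = 0.60731
p₀ = P(outcome | unexposed) = 348/1748 = 0.19908
Under exogeneity and monotonicity, PS = (p₁ − p₀)/(1 − p₀).
PS = (0.60731 − 0.19908) / 0.80092 ≈ 0.5097

PS ≈ 0.510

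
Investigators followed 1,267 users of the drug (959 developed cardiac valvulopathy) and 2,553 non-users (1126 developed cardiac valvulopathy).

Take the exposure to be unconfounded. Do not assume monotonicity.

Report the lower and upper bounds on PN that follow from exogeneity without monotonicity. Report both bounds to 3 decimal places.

p₁ = P(outcome | exposed) = 959/1267 = 0.75691
p₀ = P(outcome | unexposed) = 1126/2553 = 0.44105
Under exogeneity alone the bounds on PN are max{0,(p₁−p₀)/p₁} ≤ PN ≤ min{1,(1−p₀)/p₁}.
  lower = (p₁ − p₀)/p₁ = 0.31586 / 0.75691 ≈ 0.4173
  upper = min{1, (1 − p₀)/p₁} = 0.55895 / 0.75691 ≈ 0.7385

0.417 ≤ PN ≤ 0.738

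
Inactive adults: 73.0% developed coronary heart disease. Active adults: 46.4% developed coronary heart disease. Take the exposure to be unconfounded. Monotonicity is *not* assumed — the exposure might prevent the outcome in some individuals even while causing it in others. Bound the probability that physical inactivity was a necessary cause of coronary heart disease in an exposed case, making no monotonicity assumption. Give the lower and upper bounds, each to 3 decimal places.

0.364 ≤ PN ≤ 0.734

p₁ = 0.73, p₀ = 0.464.
Under exogeneity alone the bounds on PN are max{0,(p₁−p₀)/p₁} ≤ PN ≤ min{1,(1−p₀)/p₁}.
  lower = (p₁ − p₀)/p₁ = 0.266 / 0.73 ≈ 0.3644
  upper = min{1, (1 − p₀)/p₁} = 0.536 / 0.73 ≈ 0.7342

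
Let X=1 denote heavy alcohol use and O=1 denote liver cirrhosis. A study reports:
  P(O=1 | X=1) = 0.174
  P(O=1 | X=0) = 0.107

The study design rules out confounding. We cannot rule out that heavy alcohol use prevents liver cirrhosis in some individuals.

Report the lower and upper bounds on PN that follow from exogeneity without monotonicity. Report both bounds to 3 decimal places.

Let p₁ = 0.174, p₀ = 0.107.
Under exogeneity alone the bounds on PN are max{0,(p₁−p₀)/p₁} ≤ PN ≤ min{1,(1−p₀)/p₁}.
  lower = (p₁ − p₀)/p₁ = 0.067 / 0.174 ≈ 0.3851
  upper = min{1, (1 − p₀)/p₁} = 0.893 / 0.174 ≈ 5.1322 → capped at 1

0.385 ≤ PN ≤ 1.000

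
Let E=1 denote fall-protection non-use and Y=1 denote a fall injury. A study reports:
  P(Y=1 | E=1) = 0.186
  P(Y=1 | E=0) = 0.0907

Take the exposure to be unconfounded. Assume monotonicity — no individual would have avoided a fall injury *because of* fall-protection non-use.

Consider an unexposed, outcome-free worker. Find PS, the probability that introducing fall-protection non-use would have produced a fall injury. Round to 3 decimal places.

PS ≈ 0.105

Let p₁ = 0.186, p₀ = 0.0907.
Under exogeneity and monotonicity, PS = (p₁ − p₀) / (1 − p₀).
PS = (0.186 − 0.0907) / (1 − 0.0907) = 0.0953 / 0.9093 ≈ 0.1048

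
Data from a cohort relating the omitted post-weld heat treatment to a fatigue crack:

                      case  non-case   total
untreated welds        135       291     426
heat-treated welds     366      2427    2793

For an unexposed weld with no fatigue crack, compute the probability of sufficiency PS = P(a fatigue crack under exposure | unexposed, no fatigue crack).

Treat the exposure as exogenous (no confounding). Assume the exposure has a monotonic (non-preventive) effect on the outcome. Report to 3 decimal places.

p₁ = P(outcome | exposed) = 135/426 = 0.3169
p₀ = P(outcome | unexposed) = 366/2793 = 0.13104
Under exogeneity and monotonicity, PS = (p₁ − p₀)/(1 − p₀).
PS = (0.3169 − 0.13104) / 0.86896 ≈ 0.2139

PS ≈ 0.214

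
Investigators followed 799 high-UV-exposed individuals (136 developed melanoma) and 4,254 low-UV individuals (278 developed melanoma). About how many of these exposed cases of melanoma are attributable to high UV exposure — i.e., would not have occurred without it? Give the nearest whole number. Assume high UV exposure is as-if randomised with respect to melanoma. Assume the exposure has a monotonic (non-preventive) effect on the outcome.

p₁ = P(outcome | exposed) = 136/799 = 0.17021
p₀ = P(outcome | unexposed) = 278/4254 = 0.06535
PN = (p₁ − p₀)/p₁ = (0.17021 − 0.06535) / 0.17021 ≈ 0.61607.
Attributable cases ≈ PN × (exposed cases) = 0.61607 × 136 ≈ 83.79.

about 84 cases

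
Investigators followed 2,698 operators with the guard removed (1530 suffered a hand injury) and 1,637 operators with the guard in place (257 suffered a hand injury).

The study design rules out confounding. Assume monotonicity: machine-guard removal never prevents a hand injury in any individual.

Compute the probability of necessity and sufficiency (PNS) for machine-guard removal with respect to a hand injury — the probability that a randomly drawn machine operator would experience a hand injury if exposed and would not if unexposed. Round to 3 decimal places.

p₁ = P(outcome | exposed) = 1530/2698 = 0.56709
p₀ = P(outcome | unexposed) = 257/1637 = 0.15699
Under exogeneity and monotonicity, PNS = p₁ − p₀.
PNS = 0.56709 − 0.15699 = 0.41009

PNS ≈ 0.410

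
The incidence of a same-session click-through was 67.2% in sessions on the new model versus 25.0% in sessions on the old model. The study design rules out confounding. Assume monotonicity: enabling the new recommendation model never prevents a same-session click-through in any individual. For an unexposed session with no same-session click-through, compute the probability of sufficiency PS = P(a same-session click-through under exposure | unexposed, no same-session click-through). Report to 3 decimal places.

PS ≈ 0.563

p₁ = 0.672, p₀ = 0.25.
Under exogeneity and monotonicity, PS = (p₁ − p₀) / (1 − p₀).
PS = (0.672 − 0.25) / (1 − 0.25) = 0.422 / 0.75 ≈ 0.5627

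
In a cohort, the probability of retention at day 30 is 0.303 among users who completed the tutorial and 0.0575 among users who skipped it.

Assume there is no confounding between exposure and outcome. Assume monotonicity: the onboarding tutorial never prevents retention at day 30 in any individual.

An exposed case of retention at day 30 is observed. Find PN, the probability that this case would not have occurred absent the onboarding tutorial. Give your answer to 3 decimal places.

PN ≈ 0.810

Let p₁ = 0.303, p₀ = 0.0575.
Under exogeneity and monotonicity, PN = (p₁ − p₀) / p₁.
PN = (0.303 − 0.0575) / 0.303 = 0.2455 / 0.303 ≈ 0.8102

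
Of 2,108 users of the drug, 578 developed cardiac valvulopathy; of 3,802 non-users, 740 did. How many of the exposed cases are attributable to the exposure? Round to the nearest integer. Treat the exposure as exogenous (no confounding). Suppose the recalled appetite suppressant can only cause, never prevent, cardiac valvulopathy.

about 168 cases

p₁ = P(outcome | exposed) = 578/2108 = 0.27419
p₀ = P(outcome | unexposed) = 740/3802 = 0.19463
PN = (p₁ − p₀)/p₁ = (0.27419 − 0.19463) / 0.27419 ≈ 0.29016.
Attributable cases ≈ PN × (exposed cases) = 0.29016 × 578 ≈ 167.71.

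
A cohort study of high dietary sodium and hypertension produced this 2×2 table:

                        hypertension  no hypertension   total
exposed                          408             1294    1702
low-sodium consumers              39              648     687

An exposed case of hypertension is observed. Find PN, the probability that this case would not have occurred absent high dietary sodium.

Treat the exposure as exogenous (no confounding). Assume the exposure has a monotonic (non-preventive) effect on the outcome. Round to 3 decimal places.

p₁ = P(outcome | exposed) = 408/1702 = 0.23972
p₀ = P(outcome | unexposed) = 39/687 = 0.056769
Under exogeneity and monotonicity, PN = (p₁ − p₀) / p₁.
PN = (0.23972 − 0.056769) / 0.23972 = 0.18295 / 0.23972 ≈ 0.7632

PN ≈ 0.763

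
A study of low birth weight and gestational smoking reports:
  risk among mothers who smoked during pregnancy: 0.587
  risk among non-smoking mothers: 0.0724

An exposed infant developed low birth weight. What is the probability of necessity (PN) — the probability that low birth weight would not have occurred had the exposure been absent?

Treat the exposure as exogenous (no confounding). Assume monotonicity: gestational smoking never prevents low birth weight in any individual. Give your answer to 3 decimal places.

PN ≈ 0.877

Let p₁ = 0.587, p₀ = 0.0724.
Under exogeneity and monotonicity, PN = (p₁ − p₀) / p₁.
PN = (0.587 − 0.0724) / 0.587 = 0.5146 / 0.587 ≈ 0.8767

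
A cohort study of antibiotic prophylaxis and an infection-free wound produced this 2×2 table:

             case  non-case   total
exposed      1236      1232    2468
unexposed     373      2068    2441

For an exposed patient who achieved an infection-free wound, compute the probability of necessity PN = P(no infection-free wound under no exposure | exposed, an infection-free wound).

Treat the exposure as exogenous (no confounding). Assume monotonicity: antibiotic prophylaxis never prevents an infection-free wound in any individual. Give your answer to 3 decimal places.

PN ≈ 0.695

p₁ = P(outcome | exposed) = 1236/2468 = 0.50081
p₀ = P(outcome | unexposed) = 373/2441 = 0.15281
Under exogeneity and monotonicity, PN = (p₁ − p₀)/p₁.
PN = (0.50081 − 0.15281) / 0.50081 ≈ 0.6949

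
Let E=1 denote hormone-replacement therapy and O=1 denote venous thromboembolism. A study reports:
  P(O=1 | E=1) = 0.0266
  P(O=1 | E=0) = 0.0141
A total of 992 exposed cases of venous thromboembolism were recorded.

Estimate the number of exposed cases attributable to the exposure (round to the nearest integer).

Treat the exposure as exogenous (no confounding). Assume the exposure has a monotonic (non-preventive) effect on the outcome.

about 466 cases

Let p₁ = 0.0266, p₀ = 0.0141.
PN = (p₁ − p₀)/p₁ = (0.0266 − 0.0141) / 0.0266 ≈ 0.46992.
Attributable cases ≈ PN × (exposed cases) = 0.46992 × 992 ≈ 466.17.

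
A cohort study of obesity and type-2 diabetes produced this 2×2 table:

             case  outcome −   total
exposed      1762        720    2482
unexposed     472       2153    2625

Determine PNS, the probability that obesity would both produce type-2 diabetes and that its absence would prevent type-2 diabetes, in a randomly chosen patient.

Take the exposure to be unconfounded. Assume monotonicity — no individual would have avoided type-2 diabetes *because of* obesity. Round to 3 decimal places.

PNS ≈ 0.530

p₁ = P(outcome | exposed) = 1762/2482 = 0.70991
p₀ = P(outcome | unexposed) = 472/2625 = 0.17981
Under exogeneity and monotonicity, PNS = p₁ − p₀.
PNS = 0.70991 − 0.17981 = 0.5301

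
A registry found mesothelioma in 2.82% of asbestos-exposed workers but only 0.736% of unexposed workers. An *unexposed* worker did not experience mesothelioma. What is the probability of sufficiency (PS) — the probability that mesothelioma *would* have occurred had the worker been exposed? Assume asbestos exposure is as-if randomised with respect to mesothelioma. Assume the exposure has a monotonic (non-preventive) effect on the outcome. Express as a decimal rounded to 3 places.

PS ≈ 0.021

p₁ = 0.0282, p₀ = 0.00736.
Under exogeneity and monotonicity, PS = (p₁ − p₀) / (1 − p₀).
PS = (0.0282 − 0.00736) / (1 − 0.00736) = 0.02084 / 0.99264 ≈ 0.0210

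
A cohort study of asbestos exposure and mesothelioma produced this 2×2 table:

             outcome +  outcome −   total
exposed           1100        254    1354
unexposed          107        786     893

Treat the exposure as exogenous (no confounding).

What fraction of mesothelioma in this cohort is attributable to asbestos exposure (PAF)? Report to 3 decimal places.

p₁ = P(outcome | exposed) = 1100/1354 = 0.81241
p₀ = P(outcome | unexposed) = 107/893 = 0.11982
Exposure prevalence π = 1354/2247 = 0.60258; overall risk P(Y=1) = 0.53716.
Under exogeneity, PAF = [P(Y=1) − p₀]/P(Y=1).
PAF = (0.53716 − 0.11982) / 0.53716 ≈ 0.7769

PAF ≈ 0.777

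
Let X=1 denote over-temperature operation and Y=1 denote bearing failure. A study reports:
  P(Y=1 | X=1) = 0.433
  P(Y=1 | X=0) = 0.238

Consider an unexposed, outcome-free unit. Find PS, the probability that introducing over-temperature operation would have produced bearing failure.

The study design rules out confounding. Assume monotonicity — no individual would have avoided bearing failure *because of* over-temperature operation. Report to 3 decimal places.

Let p₁ = 0.433, p₀ = 0.238.
Under exogeneity and monotonicity, PS = (p₁ − p₀) / (1 − p₀).
PS = (0.433 − 0.238) / (1 − 0.238) = 0.195 / 0.762 ≈ 0.2559

PS ≈ 0.256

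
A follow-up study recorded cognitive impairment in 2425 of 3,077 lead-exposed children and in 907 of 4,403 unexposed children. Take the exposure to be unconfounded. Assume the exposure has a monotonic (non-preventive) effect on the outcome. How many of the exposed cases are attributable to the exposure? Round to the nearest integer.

about 1791 cases

p₁ = P(outcome | exposed) = 2425/3077 = 0.78811
p₀ = P(outcome | unexposed) = 907/4403 = 0.206
PN = (p₁ − p₀)/p₁ = (0.78811 − 0.206) / 0.78811 ≈ 0.73862.
Attributable cases ≈ PN × (exposed cases) = 0.73862 × 2425 ≈ 1791.15.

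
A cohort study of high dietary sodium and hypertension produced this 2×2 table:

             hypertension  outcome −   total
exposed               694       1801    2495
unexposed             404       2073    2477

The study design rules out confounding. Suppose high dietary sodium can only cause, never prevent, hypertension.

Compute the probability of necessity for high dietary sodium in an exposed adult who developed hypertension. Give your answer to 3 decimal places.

PN ≈ 0.414

p₁ = P(outcome | exposed) = 694/2495 = 0.27816
p₀ = P(outcome | unexposed) = 404/2477 = 0.1631
Under exogeneity and monotonicity, PN = (p₁ − p₀) / p₁.
PN = (0.27816 − 0.1631) / 0.27816 = 0.11506 / 0.27816 ≈ 0.4136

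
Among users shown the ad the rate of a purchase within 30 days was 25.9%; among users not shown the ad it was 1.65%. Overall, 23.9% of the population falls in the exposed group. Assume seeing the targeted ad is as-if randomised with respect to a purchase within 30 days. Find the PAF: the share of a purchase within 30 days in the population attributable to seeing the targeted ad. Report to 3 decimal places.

PAF ≈ 0.778

p₁ = 0.259, p₀ = 0.0165.
Overall risk P(Y=1) = π·p₁ + (1−π)·p₀ = 0.239×0.259 + 0.761×0.0165 = 0.074457.
Under exogeneity, PAF = [P(Y=1) − p₀] / P(Y=1).
PAF = (0.074457 − 0.0165) / 0.074457 ≈ 0.7784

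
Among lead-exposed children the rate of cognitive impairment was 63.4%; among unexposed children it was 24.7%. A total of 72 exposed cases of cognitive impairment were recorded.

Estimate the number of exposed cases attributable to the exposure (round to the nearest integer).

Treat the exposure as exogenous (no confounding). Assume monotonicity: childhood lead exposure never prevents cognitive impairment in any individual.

about 44 cases

p₁ = 0.634, p₀ = 0.247.
PN = (p₁ − p₀)/p₁ = (0.634 − 0.247) / 0.634 ≈ 0.61041.
Attributable cases ≈ PN × (exposed cases) = 0.61041 × 72 ≈ 43.95.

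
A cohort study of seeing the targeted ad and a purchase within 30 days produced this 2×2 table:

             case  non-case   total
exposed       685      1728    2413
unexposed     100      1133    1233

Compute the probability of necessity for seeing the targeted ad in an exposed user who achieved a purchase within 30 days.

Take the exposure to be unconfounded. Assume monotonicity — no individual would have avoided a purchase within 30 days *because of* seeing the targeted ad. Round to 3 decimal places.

p₁ = P(outcome | exposed) = 685/2413 = 0.28388
p₀ = P(outcome | unexposed) = 100/1233 = 0.081103
Under exogeneity and monotonicity, PN = (p₁ − p₀)/p₁.
PN = (0.28388 − 0.081103) / 0.28388 ≈ 0.7143

PN ≈ 0.714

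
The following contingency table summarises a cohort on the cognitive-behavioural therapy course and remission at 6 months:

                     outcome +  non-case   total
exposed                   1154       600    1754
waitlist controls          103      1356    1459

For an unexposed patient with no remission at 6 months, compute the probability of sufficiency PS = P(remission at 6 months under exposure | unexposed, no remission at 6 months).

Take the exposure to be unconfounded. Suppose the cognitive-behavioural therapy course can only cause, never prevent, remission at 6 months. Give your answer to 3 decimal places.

PS ≈ 0.632

p₁ = P(outcome | exposed) = 1154/1754 = 0.65792
p₀ = P(outcome | unexposed) = 103/1459 = 0.070596
Under exogeneity and monotonicity, PS = (p₁ − p₀) / (1 − p₀).
PS = (0.65792 − 0.070596) / (1 − 0.070596) = 0.58733 / 0.9294 ≈ 0.6319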